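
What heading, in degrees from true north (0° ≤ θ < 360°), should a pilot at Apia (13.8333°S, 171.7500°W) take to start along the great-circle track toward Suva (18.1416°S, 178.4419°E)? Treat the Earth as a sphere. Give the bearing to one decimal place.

Δλ = 178.4419 − -171.7500 = 350.1919°; wrapped into (−180°, 180°]: -9.8081°.
θ = atan2( sin Δλ · cos φ₂ , cos φ₁ · sin φ₂ − sin φ₁ · cos φ₂ · cos Δλ )
  = atan2(-0.16188, -0.07844) = -115.854° → normalised to [0°, 360°): 244.146°.

244.1°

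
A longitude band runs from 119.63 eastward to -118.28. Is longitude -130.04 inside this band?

Band width going east from +119.63° to -118.28°: ((-118.28 − 119.63) mod 360) = 122.09°.
Offset of -130.04° east of the west edge: ((-130.04 − 119.63) mod 360) = 110.33°.
110.33° ≤ 122.09° ⇒ inside.

Yes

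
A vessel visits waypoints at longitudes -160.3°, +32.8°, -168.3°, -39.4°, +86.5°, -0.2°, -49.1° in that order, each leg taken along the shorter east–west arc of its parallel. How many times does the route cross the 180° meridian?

Leg 1: -160.3° → +32.8°, shortest Δλ = -166.9° (west) — crosses 180°.
Leg 2: +32.8° → -168.3°, shortest Δλ = 158.9° (east) — crosses 180°.
Leg 3: -168.3° → -39.4°, shortest Δλ = 128.9° (east) — does not cross 180°.
Leg 4: -39.4° → +86.5°, shortest Δλ = 125.9° (east) — does not cross 180°.
Leg 5: +86.5° → -0.2°, shortest Δλ = -86.7° (west) — does not cross 180°.
Leg 6: -0.2° → -49.1°, shortest Δλ = -48.9° (west) — does not cross 180°.
Total crossings: 2.

2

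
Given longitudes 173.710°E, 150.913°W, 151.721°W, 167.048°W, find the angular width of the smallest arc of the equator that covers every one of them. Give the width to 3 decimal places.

Sort the longitudes: -167.048°, -151.721°, -150.913°, +173.710°.
Eastward gaps between consecutive values (wrapping around): 15.327°, 0.808°, 324.623°, 19.242°.
Largest gap = 324.623° ⇒ minimal covering band is its complement: 360° − 324.623° = 35.377°.
Band runs from +173.710° eastward to -150.913°, crossing the antimeridian.

35.377°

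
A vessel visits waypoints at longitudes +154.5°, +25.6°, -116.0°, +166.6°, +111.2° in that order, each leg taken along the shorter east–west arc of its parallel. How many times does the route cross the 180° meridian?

1

Leg 1: +154.5° → +25.6°, shortest Δλ = -128.9° (west) — does not cross 180°.
Leg 2: +25.6° → -116.0°, shortest Δλ = -141.6° (west) — does not cross 180°.
Leg 3: -116.0° → +166.6°, shortest Δλ = -77.4° (west) — crosses 180°.
Leg 4: +166.6° → +111.2°, shortest Δλ = -55.4° (west) — does not cross 180°.
Total crossings: 1.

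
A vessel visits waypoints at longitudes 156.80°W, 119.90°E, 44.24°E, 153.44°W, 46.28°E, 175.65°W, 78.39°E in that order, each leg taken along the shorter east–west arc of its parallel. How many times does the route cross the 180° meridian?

5

Leg 1: -156.80° → +119.90°, shortest Δλ = -83.3° (west) — crosses 180°.
Leg 2: +119.90° → +44.24°, shortest Δλ = -75.66° (west) — does not cross 180°.
Leg 3: +44.24° → -153.44°, shortest Δλ = 162.32° (east) — crosses 180°.
Leg 4: -153.44° → +46.28°, shortest Δλ = -160.28° (west) — crosses 180°.
Leg 5: +46.28° → -175.65°, shortest Δλ = 138.07° (east) — crosses 180°.
Leg 6: -175.65° → +78.39°, shortest Δλ = -105.96° (west) — crosses 180°.
Total crossings: 5.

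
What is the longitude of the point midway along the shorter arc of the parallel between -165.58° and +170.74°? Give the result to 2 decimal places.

Signed shortest Δλ from -165.58° to +170.74° is -23.68°.
Midpoint longitude = -165.58° + (-23.68°)/2 = -165.58° − 11.84° = -177.42°.
(The naïve average (-165.58 + +170.74)/2 = 2.58° is on the wrong side of the globe.)

-177.42°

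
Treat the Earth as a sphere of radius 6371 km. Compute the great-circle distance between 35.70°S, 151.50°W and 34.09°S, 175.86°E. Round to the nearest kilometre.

2969 km

Δλ = 175.86 − -151.50 = 327.36°; wrapped into (−180°, 180°]: -32.64°.
Δφ = -34.09 − -35.70 = 1.61°.
a = sin²(Δφ/2) + cos φ₁ · cos φ₂ · sin²(Δλ/2) = 0.053302.
c = 2·atan2(√a, √(1−a)) = 0.46595 rad → d = 6371·c ≈ 2968.55 km.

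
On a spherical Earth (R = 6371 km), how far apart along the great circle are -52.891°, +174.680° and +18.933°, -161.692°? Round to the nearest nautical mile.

4484 nmi

Δλ = -161.692 − 174.680 = -336.372°; wrapped into (−180°, 180°]: 23.628°.
Δφ = 18.933 − -52.891 = 71.824°.
a = sin²(Δφ/2) + cos φ₁ · cos φ₂ · sin²(Δλ/2) = 0.367953.
c = 2·atan2(√a, √(1−a)) = 1.30353 rad → d = 6371·c ≈ 8304.80 km ≈ 4484.23 nmi.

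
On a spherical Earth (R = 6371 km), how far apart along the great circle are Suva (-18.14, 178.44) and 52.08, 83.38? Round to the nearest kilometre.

11929 km

Δλ = 83.38 − 178.44 = -95.06°.
Δφ = 52.08 − -18.14 = 70.22°.
a = sin²(Δφ/2) + cos φ₁ · cos φ₂ · sin²(Δλ/2) = 0.648558.
c = 2·atan2(√a, √(1−a)) = 1.87247 rad → d = 6371·c ≈ 11929.49 km.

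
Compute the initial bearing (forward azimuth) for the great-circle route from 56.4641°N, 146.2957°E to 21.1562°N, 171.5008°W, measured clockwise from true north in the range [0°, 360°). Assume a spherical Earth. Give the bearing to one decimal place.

121.0°

Δλ = -171.5008 − 146.2957 = -317.7965°; wrapped into (−180°, 180°]: 42.2035°.
θ = atan2( sin Δλ · cos φ₂ , cos φ₁ · sin φ₂ − sin φ₁ · cos φ₂ · cos Δλ )
  = atan2(0.62649, -0.37645) = 121.001° → normalised to [0°, 360°): 121.001°.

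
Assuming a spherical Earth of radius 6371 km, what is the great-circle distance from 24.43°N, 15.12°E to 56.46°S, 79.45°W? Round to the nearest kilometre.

12524 km

Δλ = -79.45 − 15.12 = -94.57°.
Δφ = -56.46 − 24.43 = -80.89°.
a = sin²(Δφ/2) + cos φ₁ · cos φ₂ · sin²(Δλ/2) = 0.692401.
c = 2·atan2(√a, √(1−a)) = 1.96579 rad → d = 6371·c ≈ 12524.04 km.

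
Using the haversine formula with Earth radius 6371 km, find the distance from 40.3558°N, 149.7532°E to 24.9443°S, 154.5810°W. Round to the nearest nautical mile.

5002 nmi

Δλ = -154.5810 − 149.7532 = -304.3342°; wrapped into (−180°, 180°]: 55.6658°.
Δφ = -24.9443 − 40.3558 = -65.3001°.
a = sin²(Δφ/2) + cos φ₁ · cos φ₂ · sin²(Δλ/2) = 0.441689.
c = 2·atan2(√a, √(1−a)) = 1.45391 rad → d = 6371·c ≈ 9262.84 km ≈ 5001.54 nmi.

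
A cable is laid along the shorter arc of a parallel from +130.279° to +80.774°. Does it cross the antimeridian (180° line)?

No

Signed shortest Δλ = ((80.774 − 130.279 + 180) mod 360) − 180 = -49.505°.
Going west by 49.505° from +130.279° reaches +80.774° without touching 180°.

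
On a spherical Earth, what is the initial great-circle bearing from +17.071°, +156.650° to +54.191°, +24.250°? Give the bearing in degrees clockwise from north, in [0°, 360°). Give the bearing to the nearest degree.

Δλ = 24.250 − 156.650 = -132.400°.
θ = atan2( sin Δλ · cos φ₂ , cos φ₁ · sin φ₂ − sin φ₁ · cos φ₂ · cos Δλ )
  = atan2(-0.43206, 0.89106) = -25.868° → normalised to [0°, 360°): 334.132°.

334°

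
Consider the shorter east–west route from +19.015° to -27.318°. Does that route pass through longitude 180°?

No

Signed shortest Δλ = ((-27.318 − 19.015 + 180) mod 360) − 180 = -46.333°.
Going west by 46.333° from +19.015° reaches -27.318° without touching 180°.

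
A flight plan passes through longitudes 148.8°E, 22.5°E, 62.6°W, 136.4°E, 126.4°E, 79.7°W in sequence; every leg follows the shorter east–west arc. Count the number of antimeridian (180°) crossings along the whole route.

2

Leg 1: +148.8° → +22.5°, shortest Δλ = -126.3° (west) — does not cross 180°.
Leg 2: +22.5° → -62.6°, shortest Δλ = -85.1° (west) — does not cross 180°.
Leg 3: -62.6° → +136.4°, shortest Δλ = -161.0° (west) — crosses 180°.
Leg 4: +136.4° → +126.4°, shortest Δλ = -10.0° (west) — does not cross 180°.
Leg 5: +126.4° → -79.7°, shortest Δλ = 153.9° (east) — crosses 180°.
Total crossings: 2.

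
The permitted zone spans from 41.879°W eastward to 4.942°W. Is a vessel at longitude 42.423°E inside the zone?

No

Band width going east from -41.879° to -4.942°: ((-4.942 − -41.879) mod 360) = 36.937°.
Offset of +42.423° east of the west edge: ((42.423 − -41.879) mod 360) = 84.302°.
84.302° > 36.937° ⇒ outside.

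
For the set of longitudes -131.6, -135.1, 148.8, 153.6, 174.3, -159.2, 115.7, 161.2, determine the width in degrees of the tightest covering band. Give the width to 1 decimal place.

112.7°

Sort the longitudes: -159.2°, -135.1°, -131.6°, +115.7°, +148.8°, +153.6°, +161.2°, +174.3°.
Eastward gaps between consecutive values (wrapping around): 24.1°, 3.5°, 247.3°, 33.1°, 4.8°, 7.6°, 13.1°, 26.5°.
Largest gap = 247.3° ⇒ minimal covering band is its complement: 360° − 247.3° = 112.7°.
Band runs from +115.7° eastward to -131.6°, crossing the antimeridian.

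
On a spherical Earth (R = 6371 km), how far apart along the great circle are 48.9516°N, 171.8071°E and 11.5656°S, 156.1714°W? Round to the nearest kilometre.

7426 km

Δλ = -156.1714 − 171.8071 = -327.9785°; wrapped into (−180°, 180°]: 32.0215°.
Δφ = -11.5656 − 48.9516 = -60.5172°.
a = sin²(Δφ/2) + cos φ₁ · cos φ₂ · sin²(Δλ/2) = 0.302863.
c = 2·atan2(√a, √(1−a)) = 1.16552 rad → d = 6371·c ≈ 7425.52 km.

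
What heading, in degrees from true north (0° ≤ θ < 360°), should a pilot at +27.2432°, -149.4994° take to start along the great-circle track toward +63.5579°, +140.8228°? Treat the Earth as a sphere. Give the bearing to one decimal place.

Δλ = 140.8228 − -149.4994 = 290.3222°; wrapped into (−180°, 180°]: -69.6778°.
θ = atan2( sin Δλ · cos φ₂ , cos φ₁ · sin φ₂ − sin φ₁ · cos φ₂ · cos Δλ )
  = atan2(-0.41758, 0.72527) = -29.931° → normalised to [0°, 360°): 330.069°.

330.1°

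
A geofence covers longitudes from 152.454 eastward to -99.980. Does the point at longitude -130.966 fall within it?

Yes

Band width going east from +152.454° to -99.980°: ((-99.980 − 152.454) mod 360) = 107.566°.
Offset of -130.966° east of the west edge: ((-130.966 − 152.454) mod 360) = 76.580°.
76.580° ≤ 107.566° ⇒ inside.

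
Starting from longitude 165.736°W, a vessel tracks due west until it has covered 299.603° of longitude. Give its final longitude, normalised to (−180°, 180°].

105.339°W

Start at -165.736°; shift −299.603° → -465.339°.
-465.339° lies outside (−180°, 180°]; add 360° → -105.339°.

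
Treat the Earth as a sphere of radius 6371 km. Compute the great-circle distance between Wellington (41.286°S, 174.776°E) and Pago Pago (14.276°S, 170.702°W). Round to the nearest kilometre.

3315 km

Δλ = -170.702 − 174.776 = -345.478°; wrapped into (−180°, 180°]: 14.522°.
Δφ = -14.276 − -41.286 = 27.010°.
a = sin²(Δφ/2) + cos φ₁ · cos φ₂ · sin²(Δλ/2) = 0.066169.
c = 2·atan2(√a, √(1−a)) = 0.52032 rad → d = 6371·c ≈ 3314.94 km.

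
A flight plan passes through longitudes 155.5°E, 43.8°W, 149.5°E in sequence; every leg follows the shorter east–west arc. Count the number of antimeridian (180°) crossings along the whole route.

Leg 1: +155.5° → -43.8°, shortest Δλ = 160.7° (east) — crosses 180°.
Leg 2: -43.8° → +149.5°, shortest Δλ = -166.7° (west) — crosses 180°.
Total crossings: 2.

2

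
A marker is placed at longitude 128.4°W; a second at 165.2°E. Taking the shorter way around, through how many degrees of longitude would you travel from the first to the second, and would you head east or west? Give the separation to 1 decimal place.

Raw difference: 165.2 − -128.4 = 293.6°.
Normalise into (−180°, 180°]: 293.6° − 360° = -66.4°.
Negative ⇒ the second point lies to the west; separation 66.4°.

66.4° west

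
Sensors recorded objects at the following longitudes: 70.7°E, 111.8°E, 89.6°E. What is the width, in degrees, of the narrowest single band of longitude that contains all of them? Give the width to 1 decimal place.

Sort the longitudes: +70.7°, +89.6°, +111.8°.
Eastward gaps between consecutive values (wrapping around): 18.9°, 22.2°, 318.9°.
Largest gap = 318.9° ⇒ minimal covering band is its complement: 360° − 318.9° = 41.1°.
Band runs from +70.7° eastward to +111.8°.

41.1°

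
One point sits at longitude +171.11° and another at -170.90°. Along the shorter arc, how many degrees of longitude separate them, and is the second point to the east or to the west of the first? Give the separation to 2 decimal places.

17.99° east

Raw difference: -170.90 − 171.11 = -342.01°.
Normalise into (−180°, 180°]: -342.01° + 360° = 17.99°.
Positive ⇒ the second point lies to the east; separation 17.99°.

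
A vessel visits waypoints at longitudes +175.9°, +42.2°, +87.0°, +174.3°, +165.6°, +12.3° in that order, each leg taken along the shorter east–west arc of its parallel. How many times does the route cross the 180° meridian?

0

Leg 1: +175.9° → +42.2°, shortest Δλ = -133.7° (west) — does not cross 180°.
Leg 2: +42.2° → +87.0°, shortest Δλ = 44.8° (east) — does not cross 180°.
Leg 3: +87.0° → +174.3°, shortest Δλ = 87.3° (east) — does not cross 180°.
Leg 4: +174.3° → +165.6°, shortest Δλ = -8.7° (west) — does not cross 180°.
Leg 5: +165.6° → +12.3°, shortest Δλ = -153.3° (west) — does not cross 180°.
Total crossings: 0.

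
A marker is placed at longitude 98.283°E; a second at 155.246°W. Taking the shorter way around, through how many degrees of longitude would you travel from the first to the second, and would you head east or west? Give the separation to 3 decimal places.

106.471° east

Raw difference: -155.246 − 98.283 = -253.529°.
Normalise into (−180°, 180°]: -253.529° + 360° = 106.471°.
Positive ⇒ the second point lies to the east; separation 106.471°.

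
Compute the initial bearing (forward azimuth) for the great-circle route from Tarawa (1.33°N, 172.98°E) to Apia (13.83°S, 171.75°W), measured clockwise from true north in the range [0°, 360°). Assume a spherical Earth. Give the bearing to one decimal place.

Δλ = -171.75 − 172.98 = -344.73°; wrapped into (−180°, 180°]: 15.27°.
θ = atan2( sin Δλ · cos φ₂ , cos φ₁ · sin φ₂ − sin φ₁ · cos φ₂ · cos Δλ )
  = atan2(0.25573, -0.26072) = 135.553° → normalised to [0°, 360°): 135.553°.

135.6°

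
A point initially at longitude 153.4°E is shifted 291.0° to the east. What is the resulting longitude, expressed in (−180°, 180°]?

84.4°E

Start at +153.4°; shift +291.0° → +444.4°.
+444.4° lies outside (−180°, 180°]; subtract 360° → +84.4°.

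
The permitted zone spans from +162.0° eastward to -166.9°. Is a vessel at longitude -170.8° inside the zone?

Yes

Band width going east from +162.0° to -166.9°: ((-166.9 − 162.0) mod 360) = 31.1°.
Offset of -170.8° east of the west edge: ((-170.8 − 162.0) mod 360) = 27.2°.
27.2° ≤ 31.1° ⇒ inside.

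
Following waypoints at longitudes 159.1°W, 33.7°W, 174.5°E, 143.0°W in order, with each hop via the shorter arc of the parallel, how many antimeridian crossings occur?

Leg 1: -159.1° → -33.7°, shortest Δλ = 125.4° (east) — does not cross 180°.
Leg 2: -33.7° → +174.5°, shortest Δλ = -151.8° (west) — crosses 180°.
Leg 3: +174.5° → -143.0°, shortest Δλ = 42.5° (east) — crosses 180°.
Total crossings: 2.

2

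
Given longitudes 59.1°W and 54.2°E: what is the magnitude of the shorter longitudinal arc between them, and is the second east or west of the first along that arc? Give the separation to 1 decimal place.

Raw difference: 54.2 − -59.1 = 113.3°.
Normalise into (−180°, 180°]: 113.3° stays 113.3°.
Positive ⇒ the second point lies to the east; separation 113.3°.

113.3° east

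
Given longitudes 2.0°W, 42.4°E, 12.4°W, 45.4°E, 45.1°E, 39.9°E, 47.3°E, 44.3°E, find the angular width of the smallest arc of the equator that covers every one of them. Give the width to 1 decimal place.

Sort the longitudes: -12.4°, -2.0°, +39.9°, +42.4°, +44.3°, +45.1°, +45.4°, +47.3°.
Eastward gaps between consecutive values (wrapping around): 10.4°, 41.9°, 2.5°, 1.9°, 0.8°, 0.3°, 1.9°, 300.3°.
Largest gap = 300.3° ⇒ minimal covering band is its complement: 360° − 300.3° = 59.7°.
Band runs from -12.4° eastward to +47.3°.

59.7°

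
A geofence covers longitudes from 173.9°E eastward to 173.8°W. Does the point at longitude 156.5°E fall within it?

No

Band width going east from +173.9° to -173.8°: ((-173.8 − 173.9) mod 360) = 12.3°.
Offset of +156.5° east of the west edge: ((156.5 − 173.9) mod 360) = 342.6°.
342.6° > 12.3° ⇒ outside.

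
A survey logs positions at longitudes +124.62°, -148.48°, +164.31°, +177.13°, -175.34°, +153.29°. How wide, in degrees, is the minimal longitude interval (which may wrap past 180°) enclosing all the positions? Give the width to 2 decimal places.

86.90°

Sort the longitudes: -175.34°, -148.48°, +124.62°, +153.29°, +164.31°, +177.13°.
Eastward gaps between consecutive values (wrapping around): 26.86°, 273.10°, 28.67°, 11.02°, 12.82°, 7.53°.
Largest gap = 273.10° ⇒ minimal covering band is its complement: 360° − 273.10° = 86.90°.
Band runs from +124.62° eastward to -148.48°, crossing the antimeridian.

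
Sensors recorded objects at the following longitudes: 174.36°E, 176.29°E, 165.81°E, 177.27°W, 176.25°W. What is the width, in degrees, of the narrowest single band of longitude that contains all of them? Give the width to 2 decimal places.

Sort the longitudes: -177.27°, -176.25°, +165.81°, +174.36°, +176.29°.
Eastward gaps between consecutive values (wrapping around): 1.02°, 342.06°, 8.55°, 1.93°, 6.44°.
Largest gap = 342.06° ⇒ minimal covering band is its complement: 360° − 342.06° = 17.94°.
Band runs from +165.81° eastward to -176.25°, crossing the antimeridian.

17.94°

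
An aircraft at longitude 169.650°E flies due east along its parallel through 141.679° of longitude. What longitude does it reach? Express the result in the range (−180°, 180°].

48.671°W

Start at +169.650°; shift +141.679° → +311.329°.
+311.329° lies outside (−180°, 180°]; subtract 360° → -48.671°.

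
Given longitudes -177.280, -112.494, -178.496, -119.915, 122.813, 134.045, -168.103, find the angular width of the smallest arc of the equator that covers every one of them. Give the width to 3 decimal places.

Sort the longitudes: -178.496°, -177.280°, -168.103°, -119.915°, -112.494°, +122.813°, +134.045°.
Eastward gaps between consecutive values (wrapping around): 1.216°, 9.177°, 48.188°, 7.421°, 235.307°, 11.232°, 47.459°.
Largest gap = 235.307° ⇒ minimal covering band is its complement: 360° − 235.307° = 124.693°.
Band runs from +122.813° eastward to -112.494°, crossing the antimeridian.

124.693°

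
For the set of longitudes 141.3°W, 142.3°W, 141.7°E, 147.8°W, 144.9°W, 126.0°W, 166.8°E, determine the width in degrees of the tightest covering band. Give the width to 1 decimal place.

92.3°

Sort the longitudes: -147.8°, -144.9°, -142.3°, -141.3°, -126.0°, +141.7°, +166.8°.
Eastward gaps between consecutive values (wrapping around): 2.9°, 2.6°, 1.0°, 15.3°, 267.7°, 25.1°, 45.4°.
Largest gap = 267.7° ⇒ minimal covering band is its complement: 360° − 267.7° = 92.3°.
Band runs from +141.7° eastward to -126.0°, crossing the antimeridian.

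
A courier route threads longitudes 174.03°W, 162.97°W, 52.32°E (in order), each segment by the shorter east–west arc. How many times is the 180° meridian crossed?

Leg 1: -174.03° → -162.97°, shortest Δλ = 11.06° (east) — does not cross 180°.
Leg 2: -162.97° → +52.32°, shortest Δλ = -144.71° (west) — crosses 180°.
Total crossings: 1.

1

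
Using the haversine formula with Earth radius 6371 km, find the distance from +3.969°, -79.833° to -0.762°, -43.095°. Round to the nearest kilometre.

4116 km

Δλ = -43.095 − -79.833 = 36.738°.
Δφ = -0.762 − 3.969 = -4.731°.
a = sin²(Δφ/2) + cos φ₁ · cos φ₂ · sin²(Δλ/2) = 0.100767.
c = 2·atan2(√a, √(1−a)) = 0.64605 rad → d = 6371·c ≈ 4116.01 km.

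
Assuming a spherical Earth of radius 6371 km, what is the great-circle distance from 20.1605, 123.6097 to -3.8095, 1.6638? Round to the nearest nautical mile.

Δλ = 1.6638 − 123.6097 = -121.9459°.
Δφ = -3.8095 − 20.1605 = -23.9700°.
a = sin²(Δφ/2) + cos φ₁ · cos φ₂ · sin²(Δλ/2) = 0.759250.
c = 2·atan2(√a, √(1−a)) = 2.11589 rad → d = 6371·c ≈ 13480.35 km ≈ 7278.81 nmi.

7279 nmi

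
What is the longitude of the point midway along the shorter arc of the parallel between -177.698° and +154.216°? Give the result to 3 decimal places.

Signed shortest Δλ from -177.698° to +154.216° is -28.086°.
Midpoint longitude = -177.698° + (-28.086°)/2 = -177.698° − 14.043° = -191.741°.
Normalise into (−180°, 180°]: +168.259°.
(The naïve average (-177.698 + +154.216)/2 = -11.741° is on the wrong side of the globe.)

+168.259°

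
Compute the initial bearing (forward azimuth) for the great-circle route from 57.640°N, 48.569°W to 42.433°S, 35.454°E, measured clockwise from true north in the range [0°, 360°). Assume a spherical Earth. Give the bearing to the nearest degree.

120°

Δλ = 35.454 − -48.569 = 84.023°.
θ = atan2( sin Δλ · cos φ₂ , cos φ₁ · sin φ₂ − sin φ₁ · cos φ₂ · cos Δλ )
  = atan2(0.73405, -0.42606) = 120.132° → normalised to [0°, 360°): 120.132°.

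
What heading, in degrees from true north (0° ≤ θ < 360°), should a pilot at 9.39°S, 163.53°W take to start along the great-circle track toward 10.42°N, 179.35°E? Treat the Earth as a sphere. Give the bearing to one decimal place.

Δλ = 179.35 − -163.53 = 342.88°; wrapped into (−180°, 180°]: -17.12°.
θ = atan2( sin Δλ · cos φ₂ , cos φ₁ · sin φ₂ − sin φ₁ · cos φ₂ · cos Δλ )
  = atan2(-0.28952, 0.33179) = -41.108° → normalised to [0°, 360°): 318.892°.

318.9°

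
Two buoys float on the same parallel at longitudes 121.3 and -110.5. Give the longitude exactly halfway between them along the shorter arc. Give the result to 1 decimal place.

Signed shortest Δλ from +121.3° to -110.5° is +128.2°.
Midpoint longitude = +121.3° + (+128.2°)/2 = +121.3° + 64.1° = +185.4°.
Normalise into (−180°, 180°]: -174.6°.
(The naïve average (+121.3 + -110.5)/2 = 5.4° is on the wrong side of the globe.)

-174.6°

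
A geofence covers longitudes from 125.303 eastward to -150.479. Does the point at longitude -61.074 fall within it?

Band width going east from +125.303° to -150.479°: ((-150.479 − 125.303) mod 360) = 84.218°.
Offset of -61.074° east of the west edge: ((-61.074 − 125.303) mod 360) = 173.623°.
173.623° > 84.218° ⇒ outside.

No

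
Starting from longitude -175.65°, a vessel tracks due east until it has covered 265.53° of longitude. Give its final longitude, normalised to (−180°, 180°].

Start at -175.65°; shift +265.53° → +89.88°.
+89.88° already lies in (−180°, 180°].

+89.88°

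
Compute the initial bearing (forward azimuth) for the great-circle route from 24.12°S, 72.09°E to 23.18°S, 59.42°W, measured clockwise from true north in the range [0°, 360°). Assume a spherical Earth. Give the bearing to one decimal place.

Δλ = -59.42 − 72.09 = -131.51°.
θ = atan2( sin Δλ · cos φ₂ , cos φ₁ · sin φ₂ − sin φ₁ · cos φ₂ · cos Δλ )
  = atan2(-0.68839, -0.60822) = -131.462° → normalised to [0°, 360°): 228.538°.

228.5°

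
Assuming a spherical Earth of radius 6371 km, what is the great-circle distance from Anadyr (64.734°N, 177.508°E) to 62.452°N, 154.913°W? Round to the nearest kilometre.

1376 km

Δλ = -154.913 − 177.508 = -332.421°; wrapped into (−180°, 180°]: 27.579°.
Δφ = 62.452 − 64.734 = -2.282°.
a = sin²(Δφ/2) + cos φ₁ · cos φ₂ · sin²(Δλ/2) = 0.011612.
c = 2·atan2(√a, √(1−a)) = 0.21593 rad → d = 6371·c ≈ 1375.71 km.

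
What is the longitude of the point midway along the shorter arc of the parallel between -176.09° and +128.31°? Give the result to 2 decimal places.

+156.11°

Signed shortest Δλ from -176.09° to +128.31° is -55.60°.
Midpoint longitude = -176.09° + (-55.60°)/2 = -176.09° − 27.80° = -203.89°.
Normalise into (−180°, 180°]: +156.11°.
(The naïve average (-176.09 + +128.31)/2 = -23.89° is on the wrong side of the globe.)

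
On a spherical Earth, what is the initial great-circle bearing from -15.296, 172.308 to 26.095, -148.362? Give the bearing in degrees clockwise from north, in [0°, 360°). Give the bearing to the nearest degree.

Δλ = -148.362 − 172.308 = -320.670°; wrapped into (−180°, 180°]: 39.330°.
θ = atan2( sin Δλ · cos φ₂ , cos φ₁ · sin φ₂ − sin φ₁ · cos φ₂ · cos Δλ )
  = atan2(0.56918, 0.60753) = 43.133° → normalised to [0°, 360°): 43.133°.

43°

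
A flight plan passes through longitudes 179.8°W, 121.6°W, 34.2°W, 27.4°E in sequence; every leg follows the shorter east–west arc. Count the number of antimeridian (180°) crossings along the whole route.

0

Leg 1: -179.8° → -121.6°, shortest Δλ = 58.2° (east) — does not cross 180°.
Leg 2: -121.6° → -34.2°, shortest Δλ = 87.4° (east) — does not cross 180°.
Leg 3: -34.2° → +27.4°, shortest Δλ = 61.6° (east) — does not cross 180°.
Total crossings: 0.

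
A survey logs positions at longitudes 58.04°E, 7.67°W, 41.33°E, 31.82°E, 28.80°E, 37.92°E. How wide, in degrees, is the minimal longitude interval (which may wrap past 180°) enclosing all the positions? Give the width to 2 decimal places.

Sort the longitudes: -7.67°, +28.80°, +31.82°, +37.92°, +41.33°, +58.04°.
Eastward gaps between consecutive values (wrapping around): 36.47°, 3.02°, 6.10°, 3.41°, 16.71°, 294.29°.
Largest gap = 294.29° ⇒ minimal covering band is its complement: 360° − 294.29° = 65.71°.
Band runs from -7.67° eastward to +58.04°.

65.71°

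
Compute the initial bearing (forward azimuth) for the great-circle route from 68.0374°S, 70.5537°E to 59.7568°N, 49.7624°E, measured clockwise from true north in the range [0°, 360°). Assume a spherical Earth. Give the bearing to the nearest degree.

347°

Δλ = 49.7624 − 70.5537 = -20.7913°.
θ = atan2( sin Δλ · cos φ₂ , cos φ₁ · sin φ₂ − sin φ₁ · cos φ₂ · cos Δλ )
  = atan2(-0.17879, 0.75980) = -13.241° → normalised to [0°, 360°): 346.759°.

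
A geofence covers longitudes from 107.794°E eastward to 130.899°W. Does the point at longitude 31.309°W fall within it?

No

Band width going east from +107.794° to -130.899°: ((-130.899 − 107.794) mod 360) = 121.307°.
Offset of -31.309° east of the west edge: ((-31.309 − 107.794) mod 360) = 220.897°.
220.897° > 121.307° ⇒ outside.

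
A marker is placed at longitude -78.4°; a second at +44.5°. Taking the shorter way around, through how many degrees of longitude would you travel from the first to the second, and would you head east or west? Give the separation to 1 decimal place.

Raw difference: 44.5 − -78.4 = 122.9°.
Normalise into (−180°, 180°]: 122.9° stays 122.9°.
Positive ⇒ the second point lies to the east; separation 122.9°.

122.9° east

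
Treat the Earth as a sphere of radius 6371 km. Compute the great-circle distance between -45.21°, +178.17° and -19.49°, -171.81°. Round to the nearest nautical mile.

1623 nmi

Δλ = -171.81 − 178.17 = -349.98°; wrapped into (−180°, 180°]: 10.02°.
Δφ = -19.49 − -45.21 = 25.72°.
a = sin²(Δφ/2) + cos φ₁ · cos φ₂ · sin²(Δλ/2) = 0.054602.
c = 2·atan2(√a, √(1−a)) = 0.47170 rad → d = 6371·c ≈ 3005.22 km ≈ 1622.69 nmi.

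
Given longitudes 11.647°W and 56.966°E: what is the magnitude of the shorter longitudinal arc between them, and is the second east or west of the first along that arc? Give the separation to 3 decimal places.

68.613° east

Raw difference: 56.966 − -11.647 = 68.613°.
Normalise into (−180°, 180°]: 68.613° stays 68.613°.
Positive ⇒ the second point lies to the east; separation 68.613°.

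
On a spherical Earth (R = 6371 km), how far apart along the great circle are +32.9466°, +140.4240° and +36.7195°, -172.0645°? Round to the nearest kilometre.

4313 km

Δλ = -172.0645 − 140.4240 = -312.4885°; wrapped into (−180°, 180°]: 47.5115°.
Δφ = 36.7195 − 32.9466 = 3.7729°.
a = sin²(Δφ/2) + cos φ₁ · cos φ₂ · sin²(Δλ/2) = 0.110242.
c = 2·atan2(√a, √(1−a)) = 0.67690 rad → d = 6371·c ≈ 4312.56 km.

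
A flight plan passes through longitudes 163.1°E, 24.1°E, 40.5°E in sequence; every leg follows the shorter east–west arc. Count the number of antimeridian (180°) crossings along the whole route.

Leg 1: +163.1° → +24.1°, shortest Δλ = -139.0° (west) — does not cross 180°.
Leg 2: +24.1° → +40.5°, shortest Δλ = 16.4° (east) — does not cross 180°.
Total crossings: 0.

0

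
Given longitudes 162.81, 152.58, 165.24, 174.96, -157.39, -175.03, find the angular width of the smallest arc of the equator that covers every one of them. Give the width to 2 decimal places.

Sort the longitudes: -175.03°, -157.39°, +152.58°, +162.81°, +165.24°, +174.96°.
Eastward gaps between consecutive values (wrapping around): 17.64°, 309.97°, 10.23°, 2.43°, 9.72°, 10.01°.
Largest gap = 309.97° ⇒ minimal covering band is its complement: 360° − 309.97° = 50.03°.
Band runs from +152.58° eastward to -157.39°, crossing the antimeridian.

50.03°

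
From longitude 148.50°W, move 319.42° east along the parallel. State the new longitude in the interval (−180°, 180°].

Start at -148.50°; shift +319.42° → +170.92°.
+170.92° already lies in (−180°, 180°].

170.92°E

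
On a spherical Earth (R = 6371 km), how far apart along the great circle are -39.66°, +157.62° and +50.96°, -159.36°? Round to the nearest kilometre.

Δλ = -159.36 − 157.62 = -316.98°; wrapped into (−180°, 180°]: 43.02°.
Δφ = 50.96 − -39.66 = 90.62°.
a = sin²(Δφ/2) + cos φ₁ · cos φ₂ · sin²(Δλ/2) = 0.570601.
c = 2·atan2(√a, √(1−a)) = 1.71247 rad → d = 6371·c ≈ 10910.16 km.

10910 km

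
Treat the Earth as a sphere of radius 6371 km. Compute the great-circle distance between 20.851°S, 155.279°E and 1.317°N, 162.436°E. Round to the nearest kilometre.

2585 km

Δλ = 162.436 − 155.279 = 7.157°.
Δφ = 1.317 − -20.851 = 22.168°.
a = sin²(Δφ/2) + cos φ₁ · cos φ₂ · sin²(Δλ/2) = 0.040599.
c = 2·atan2(√a, √(1−a)) = 0.40576 rad → d = 6371·c ≈ 2585.11 km.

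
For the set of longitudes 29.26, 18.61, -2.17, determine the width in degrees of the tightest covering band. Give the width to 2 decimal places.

31.43°

Sort the longitudes: -2.17°, +18.61°, +29.26°.
Eastward gaps between consecutive values (wrapping around): 20.78°, 10.65°, 328.57°.
Largest gap = 328.57° ⇒ minimal covering band is its complement: 360° − 328.57° = 31.43°.
Band runs from -2.17° eastward to +29.26°.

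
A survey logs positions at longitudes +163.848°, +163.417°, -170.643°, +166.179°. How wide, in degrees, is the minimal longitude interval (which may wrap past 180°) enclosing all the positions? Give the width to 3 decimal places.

Sort the longitudes: -170.643°, +163.417°, +163.848°, +166.179°.
Eastward gaps between consecutive values (wrapping around): 334.060°, 0.431°, 2.331°, 23.178°.
Largest gap = 334.060° ⇒ minimal covering band is its complement: 360° − 334.060° = 25.940°.
Band runs from +163.417° eastward to -170.643°, crossing the antimeridian.

25.940°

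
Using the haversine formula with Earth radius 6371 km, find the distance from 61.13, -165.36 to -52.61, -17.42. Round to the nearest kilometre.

17878 km

Δλ = -17.42 − -165.36 = 147.94°.
Δφ = -52.61 − 61.13 = -113.74°.
a = sin²(Δφ/2) + cos φ₁ · cos φ₂ · sin²(Δλ/2) = 0.972125.
c = 2·atan2(√a, √(1−a)) = 2.80611 rad → d = 6371·c ≈ 17877.71 km.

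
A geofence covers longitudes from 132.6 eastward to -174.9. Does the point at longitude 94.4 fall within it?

No

Band width going east from +132.6° to -174.9°: ((-174.9 − 132.6) mod 360) = 52.5°.
Offset of +94.4° east of the west edge: ((94.4 − 132.6) mod 360) = 321.8°.
321.8° > 52.5° ⇒ outside.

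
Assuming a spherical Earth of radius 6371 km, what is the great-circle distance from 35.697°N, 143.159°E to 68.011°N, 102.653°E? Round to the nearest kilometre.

Δλ = 102.653 − 143.159 = -40.506°.
Δφ = 68.011 − 35.697 = 32.314°.
a = sin²(Δφ/2) + cos φ₁ · cos φ₂ · sin²(Δλ/2) = 0.113872.
c = 2·atan2(√a, √(1−a)) = 0.68841 rad → d = 6371·c ≈ 4385.88 km.

4386 km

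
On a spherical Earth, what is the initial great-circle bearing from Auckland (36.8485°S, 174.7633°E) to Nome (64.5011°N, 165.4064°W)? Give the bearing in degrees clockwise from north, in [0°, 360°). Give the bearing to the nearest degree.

Δλ = -165.4064 − 174.7633 = -340.1697°; wrapped into (−180°, 180°]: 19.8303°.
θ = atan2( sin Δλ · cos φ₂ , cos φ₁ · sin φ₂ − sin φ₁ · cos φ₂ · cos Δλ )
  = atan2(0.14604, 0.96514) = 8.604° → normalised to [0°, 360°): 8.604°.

9°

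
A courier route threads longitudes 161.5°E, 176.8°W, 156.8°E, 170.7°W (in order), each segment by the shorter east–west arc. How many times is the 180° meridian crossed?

Leg 1: +161.5° → -176.8°, shortest Δλ = 21.7° (east) — crosses 180°.
Leg 2: -176.8° → +156.8°, shortest Δλ = -26.4° (west) — crosses 180°.
Leg 3: +156.8° → -170.7°, shortest Δλ = 32.5° (east) — crosses 180°.
Total crossings: 3.

3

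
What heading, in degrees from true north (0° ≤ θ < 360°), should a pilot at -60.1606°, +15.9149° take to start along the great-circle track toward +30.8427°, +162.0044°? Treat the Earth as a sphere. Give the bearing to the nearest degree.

127°

Δλ = 162.0044 − 15.9149 = 146.0895°.
θ = atan2( sin Δλ · cos φ₂ , cos φ₁ · sin φ₂ − sin φ₁ · cos φ₂ · cos Δλ )
  = atan2(0.47900, -0.36298) = 127.154° → normalised to [0°, 360°): 127.154°.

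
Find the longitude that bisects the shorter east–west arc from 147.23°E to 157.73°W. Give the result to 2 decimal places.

174.75°E

Signed shortest Δλ from +147.23° to -157.73° is +55.04°.
Midpoint longitude = +147.23° + (+55.04°)/2 = +147.23° + 27.52° = +174.75°.
(The naïve average (+147.23 + -157.73)/2 = -5.25° is on the wrong side of the globe.)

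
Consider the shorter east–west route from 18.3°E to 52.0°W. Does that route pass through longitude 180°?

Signed shortest Δλ = ((-52.0 − 18.3 + 180) mod 360) − 180 = -70.3°.
Going west by 70.3° from +18.3° reaches -52.0° without touching 180°.

No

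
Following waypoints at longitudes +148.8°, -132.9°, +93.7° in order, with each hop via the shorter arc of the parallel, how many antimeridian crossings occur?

Leg 1: +148.8° → -132.9°, shortest Δλ = 78.3° (east) — crosses 180°.
Leg 2: -132.9° → +93.7°, shortest Δλ = -133.4° (west) — crosses 180°.
Total crossings: 2.

2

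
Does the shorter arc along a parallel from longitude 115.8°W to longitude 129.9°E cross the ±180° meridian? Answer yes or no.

Yes

Naïve |129.9 − -115.8| = 245.7° > 180°, so the shorter arc goes the other way round — across 180°.
Signed shortest Δλ = ((129.9 − -115.8 + 180) mod 360) − 180 = -114.3°.
Going west by 114.3° from -115.8° passes through 180° before reaching +129.9°.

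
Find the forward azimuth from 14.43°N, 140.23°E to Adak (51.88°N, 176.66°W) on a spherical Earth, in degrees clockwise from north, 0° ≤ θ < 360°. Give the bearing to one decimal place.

33.0°

Δλ = -176.66 − 140.23 = -316.89°; wrapped into (−180°, 180°]: 43.11°.
θ = atan2( sin Δλ · cos φ₂ , cos φ₁ · sin φ₂ − sin φ₁ · cos φ₂ · cos Δλ )
  = atan2(0.42187, 0.64960) = 33.001° → normalised to [0°, 360°): 33.001°.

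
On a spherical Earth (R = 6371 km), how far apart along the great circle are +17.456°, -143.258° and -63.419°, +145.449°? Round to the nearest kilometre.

Δλ = 145.449 − -143.258 = 288.707°; wrapped into (−180°, 180°]: -71.293°.
Δφ = -63.419 − 17.456 = -80.875°.
a = sin²(Δφ/2) + cos φ₁ · cos φ₂ · sin²(Δλ/2) = 0.565681.
c = 2·atan2(√a, √(1−a)) = 1.70254 rad → d = 6371·c ≈ 10846.88 km.

10847 km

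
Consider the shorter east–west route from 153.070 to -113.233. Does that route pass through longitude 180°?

Naïve |-113.233 − 153.070| = 266.303° > 180°, so the shorter arc goes the other way round — across 180°.
Signed shortest Δλ = ((-113.233 − 153.070 + 180) mod 360) − 180 = 93.697°.
Going east by 93.697° from +153.070° passes through 180° before reaching -113.233°.

Yes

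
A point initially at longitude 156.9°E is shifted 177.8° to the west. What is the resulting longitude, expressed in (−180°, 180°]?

20.9°W

Start at +156.9°; shift −177.8° → -20.9°.
-20.9° already lies in (−180°, 180°].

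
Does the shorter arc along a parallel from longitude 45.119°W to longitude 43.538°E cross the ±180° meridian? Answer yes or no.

Signed shortest Δλ = ((43.538 − -45.119 + 180) mod 360) − 180 = 88.657°.
Going east by 88.657° from -45.119° reaches +43.538° without touching 180°.

No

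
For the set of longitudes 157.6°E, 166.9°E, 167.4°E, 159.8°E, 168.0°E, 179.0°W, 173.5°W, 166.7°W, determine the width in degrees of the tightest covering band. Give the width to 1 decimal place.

35.7°

Sort the longitudes: -179.0°, -173.5°, -166.7°, +157.6°, +159.8°, +166.9°, +167.4°, +168.0°.
Eastward gaps between consecutive values (wrapping around): 5.5°, 6.8°, 324.3°, 2.2°, 7.1°, 0.5°, 0.6°, 13.0°.
Largest gap = 324.3° ⇒ minimal covering band is its complement: 360° − 324.3° = 35.7°.
Band runs from +157.6° eastward to -166.7°, crossing the antimeridian.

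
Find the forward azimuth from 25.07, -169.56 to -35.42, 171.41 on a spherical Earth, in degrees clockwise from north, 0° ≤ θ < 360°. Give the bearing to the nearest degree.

Δλ = 171.41 − -169.56 = 340.97°; wrapped into (−180°, 180°]: -19.03°.
θ = atan2( sin Δλ · cos φ₂ , cos φ₁ · sin φ₂ − sin φ₁ · cos φ₂ · cos Δλ )
  = atan2(-0.26572, -0.85140) = -162.667° → normalised to [0°, 360°): 197.333°.

197°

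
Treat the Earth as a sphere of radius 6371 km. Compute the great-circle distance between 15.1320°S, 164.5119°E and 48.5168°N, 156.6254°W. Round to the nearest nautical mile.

4347 nmi

Δλ = -156.6254 − 164.5119 = -321.1373°; wrapped into (−180°, 180°]: 38.8627°.
Δφ = 48.5168 − -15.1320 = 63.6488°.
a = sin²(Δφ/2) + cos φ₁ · cos φ₂ · sin²(Δλ/2) = 0.348833.
c = 2·atan2(√a, √(1−a)) = 1.26366 rad → d = 6371·c ≈ 8050.75 km ≈ 4347.06 nmi.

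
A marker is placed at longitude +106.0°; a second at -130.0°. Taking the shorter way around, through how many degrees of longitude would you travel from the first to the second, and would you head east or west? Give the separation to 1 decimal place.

124.0° east

Raw difference: -130.0 − 106.0 = -236.0°.
Normalise into (−180°, 180°]: -236.0° + 360° = 124.0°.
Positive ⇒ the second point lies to the east; separation 124.0°.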